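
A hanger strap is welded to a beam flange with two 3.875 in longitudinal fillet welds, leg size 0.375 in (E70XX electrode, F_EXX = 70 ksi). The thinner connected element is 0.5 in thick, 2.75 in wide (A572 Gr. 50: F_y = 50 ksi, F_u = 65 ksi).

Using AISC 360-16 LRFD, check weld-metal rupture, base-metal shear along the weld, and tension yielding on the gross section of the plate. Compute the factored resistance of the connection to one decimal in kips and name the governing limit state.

Weld metal: throat = 0.707×0.375 = 0.26513 in, L = 2×3.875 = 7.75 in. φR_n = 0.75 × 0.6 × 70 × 0.26513 × 7.75 = 64.7 kips.
Base metal shear (0.5 in plate): yield φR_n = 1.0×0.6×50×0.5×7.75 = 116.3 kips; rupture φR_n = 0.75×0.6×65×0.5×7.75 = 113.3 kips; take 113.3 kips (rupture).
Tension yield (gross): A_g = 2.75×0.5 = 1.375 in². φR_n = 0.90 × 50 × 1.375 = 61.9 kips.
Governing: min(64.7, 113.3, 61.9) = 61.9 kips → gross-section yield.

61.9 kips (gross-section yield governs)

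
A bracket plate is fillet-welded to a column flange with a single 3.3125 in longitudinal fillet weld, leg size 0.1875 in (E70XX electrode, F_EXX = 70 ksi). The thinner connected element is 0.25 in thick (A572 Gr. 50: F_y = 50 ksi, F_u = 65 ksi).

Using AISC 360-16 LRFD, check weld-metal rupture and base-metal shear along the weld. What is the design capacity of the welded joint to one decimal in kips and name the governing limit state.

Weld metal: throat = 0.707×0.1875 = 0.13256 in, L = 3.3125 in. φR_n = 0.75 × 0.6 × 70 × 0.13256 × 3.3125 = 13.8 kips.
Base metal shear (0.25 in plate): yield φR_n = 1.0×0.6×50×0.25×3.3125 = 24.8 kips; rupture φR_n = 0.75×0.6×65×0.25×3.3125 = 24.2 kips; take 24.2 kips (rupture).
Governing: min(13.8, 24.2) = 13.8 kips → weld metal.

13.8 kips (weld metal governs)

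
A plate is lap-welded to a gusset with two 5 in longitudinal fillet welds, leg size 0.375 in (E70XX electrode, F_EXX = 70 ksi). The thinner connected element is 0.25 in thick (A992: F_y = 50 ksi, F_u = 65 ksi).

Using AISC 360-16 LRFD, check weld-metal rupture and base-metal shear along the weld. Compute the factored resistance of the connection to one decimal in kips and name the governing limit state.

Weld metal: throat = 0.707×0.375 = 0.26513 in, L = 2×5 = 10 in. φR_n = 0.75 × 0.6 × 70 × 0.26513 × 10 = 83.5 kips.
Base metal shear (0.25 in plate): yield φR_n = 1.0×0.6×50×0.25×10 = 75.0 kips; rupture φR_n = 0.75×0.6×65×0.25×10 = 73.1 kips; take 73.1 kips (rupture).
Governing: min(83.5, 73.1) = 73.1 kips → base-metal shear.

73.1 kips (base-metal shear governs)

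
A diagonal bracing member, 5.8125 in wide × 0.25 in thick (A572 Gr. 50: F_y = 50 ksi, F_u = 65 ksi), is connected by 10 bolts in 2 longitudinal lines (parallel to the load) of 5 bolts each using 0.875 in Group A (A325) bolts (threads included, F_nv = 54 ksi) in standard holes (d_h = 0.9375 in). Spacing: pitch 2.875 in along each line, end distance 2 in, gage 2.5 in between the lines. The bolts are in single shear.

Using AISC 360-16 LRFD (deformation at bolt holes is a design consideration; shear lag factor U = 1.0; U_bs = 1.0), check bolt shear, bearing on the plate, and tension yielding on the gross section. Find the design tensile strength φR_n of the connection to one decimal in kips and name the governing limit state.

65.4 kips (gross-section yield governs)

Bolt shear: A_b = π(0.875)²/4 = 0.60132 in². φR_n = 0.75 × 54 × 0.60132 × 10 × 1 = 243.5 kips.
Bearing (0.25 in plate, F_u = 65 ksi): end bolts L_c = 2 − 0.9375/2 = 1.53125, R_n = min(1.2×1.53125×0.25×65, 2.4×0.875×0.25×65) = 29.859 kips/bolt; interior L_c = 2.875 − 0.9375 = 1.9375, R_n = 34.125 kips/bolt. φR_n = 0.75 × (2×29.859 + 8×34.125) = 249.5 kips.
Tension yield (gross): A_g = 5.8125×0.25 = 1.4531 in². φR_n = 0.90 × 50 × 1.4531 = 65.4 kips.
Governing: min(243.5, 249.5, 65.4) = 65.4 kips → gross-section yield.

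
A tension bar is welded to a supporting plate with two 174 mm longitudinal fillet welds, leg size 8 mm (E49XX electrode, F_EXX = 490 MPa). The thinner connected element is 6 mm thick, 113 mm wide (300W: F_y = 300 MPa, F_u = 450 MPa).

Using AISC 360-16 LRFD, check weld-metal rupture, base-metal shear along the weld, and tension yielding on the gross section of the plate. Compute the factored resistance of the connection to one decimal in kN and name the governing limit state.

Weld metal: throat = 0.707×8 = 5.656 mm, L = 2×174 = 348 mm. φR_n = 0.75 × 0.6 × 490 × 5.656 × 348 = 434.0 kN.
Base metal shear (6 mm plate): yield φR_n = 1.0×0.6×300×6×348 = 375.8 kN; rupture φR_n = 0.75×0.6×450×6×348 = 422.8 kN; take 375.8 kN (yield).
Tension yield (gross): A_g = 113×6 = 678 mm². φR_n = 0.90 × 300 × 678 = 183.1 kN.
Governing: min(434.0, 375.8, 183.1) = 183.1 kN → gross-section yield.

183.1 kN (gross-section yield governs)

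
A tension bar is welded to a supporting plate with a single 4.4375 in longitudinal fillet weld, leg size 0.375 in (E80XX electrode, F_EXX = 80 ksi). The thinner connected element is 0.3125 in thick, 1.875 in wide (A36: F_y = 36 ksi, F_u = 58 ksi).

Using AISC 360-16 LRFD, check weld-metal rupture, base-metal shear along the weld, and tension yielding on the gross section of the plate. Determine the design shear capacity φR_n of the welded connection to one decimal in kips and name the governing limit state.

Weld metal: throat = 0.707×0.375 = 0.26513 in, L = 4.4375 in. φR_n = 0.75 × 0.6 × 80 × 0.26513 × 4.4375 = 42.4 kips.
Base metal shear (0.3125 in plate): yield φR_n = 1.0×0.6×36×0.3125×4.4375 = 30.0 kips; rupture φR_n = 0.75×0.6×58×0.3125×4.4375 = 36.2 kips; take 30.0 kips (yield).
Tension yield (gross): A_g = 1.875×0.3125 = 0.58594 in². φR_n = 0.90 × 36 × 0.58594 = 19.0 kips.
Governing: min(42.4, 30.0, 19.0) = 19.0 kips → gross-section yield.

19.0 kips (gross-section yield governs)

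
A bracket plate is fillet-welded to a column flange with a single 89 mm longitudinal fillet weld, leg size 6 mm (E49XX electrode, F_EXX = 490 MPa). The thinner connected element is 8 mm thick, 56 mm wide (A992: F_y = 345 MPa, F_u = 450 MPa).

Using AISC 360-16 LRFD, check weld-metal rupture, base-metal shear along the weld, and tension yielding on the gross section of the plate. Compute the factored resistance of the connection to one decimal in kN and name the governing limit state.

Weld metal: throat = 0.707×6 = 4.242 mm, L = 89 mm. φR_n = 0.75 × 0.6 × 490 × 4.242 × 89 = 83.2 kN.
Base metal shear (8 mm plate): yield φR_n = 1.0×0.6×345×8×89 = 147.4 kN; rupture φR_n = 0.75×0.6×450×8×89 = 144.2 kN; take 144.2 kN (rupture).
Tension yield (gross): A_g = 56×8 = 448 mm². φR_n = 0.90 × 345 × 448 = 139.1 kN.
Governing: min(83.2, 144.2, 139.1) = 83.2 kN → weld metal.

83.2 kN (weld metal governs)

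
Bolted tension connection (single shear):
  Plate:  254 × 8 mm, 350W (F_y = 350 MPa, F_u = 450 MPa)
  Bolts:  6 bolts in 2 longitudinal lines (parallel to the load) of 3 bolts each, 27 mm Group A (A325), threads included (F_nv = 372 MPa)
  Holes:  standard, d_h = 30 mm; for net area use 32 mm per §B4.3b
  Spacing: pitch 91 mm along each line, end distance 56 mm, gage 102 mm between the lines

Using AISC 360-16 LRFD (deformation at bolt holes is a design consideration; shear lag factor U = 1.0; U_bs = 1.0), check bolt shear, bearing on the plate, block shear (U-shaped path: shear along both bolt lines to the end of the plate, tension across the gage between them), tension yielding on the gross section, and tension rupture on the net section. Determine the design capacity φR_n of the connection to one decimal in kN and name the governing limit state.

513.0 kN (net-section rupture governs)

Bolt shear: A_b = π(27)²/4 = 572.56 mm². φR_n = 0.75 × 372 × 572.56 × 6 × 1 = 958.5 kN.
Bearing (8 mm plate, F_u = 450 MPa): end bolts L_c = 56 − 30/2 = 41, R_n = min(1.2×41×8×450, 2.4×27×8×450) = 177.12 kN/bolt; interior L_c = 91 − 30 = 61, R_n = 233.28 kN/bolt. φR_n = 0.75 × (2×177.12 + 4×233.28) = 965.5 kN.
Block shear: shear path 2×[56+2×91] = 2×238 mm, A_gv = 3808, A_nv = 2×(238 − 2.5×32)×8 = 2528 mm²; tension across gage: (102 − 1×32)×8 = 560 mm². R_n = min(0.6×450×2528, 0.6×350×3808) + 1.0×450×560 = min(682.56, 799.68) + 252 = 934.56 kN. φR_n = 0.75 × 934.56 = 700.9 kN.
Tension yield (gross): A_g = 254×8 = 2032 mm². φR_n = 0.90 × 350 × 2032 = 640.1 kN.
Tension rupture (net): A_n = (254 − 2×32)×8 = 1520 mm² (U = 1.0, A_e = A_n). φR_n = 0.75 × 450 × 1520 = 513.0 kN.
Governing: min(958.5, 965.5, 700.9, 640.1, 513.0) = 513.0 kN → net-section rupture.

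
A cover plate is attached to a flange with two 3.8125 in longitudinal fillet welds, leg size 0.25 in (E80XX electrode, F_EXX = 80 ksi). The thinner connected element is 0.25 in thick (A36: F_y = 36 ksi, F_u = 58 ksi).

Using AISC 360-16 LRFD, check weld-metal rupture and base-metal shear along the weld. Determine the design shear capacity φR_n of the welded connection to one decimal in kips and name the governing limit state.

41.2 kips (base-metal shear governs)

Weld metal: throat = 0.707×0.25 = 0.17675 in, L = 2×3.8125 = 7.625 in. φR_n = 0.75 × 0.6 × 80 × 0.17675 × 7.625 = 48.5 kips.
Base metal shear (0.25 in plate): yield φR_n = 1.0×0.6×36×0.25×7.625 = 41.2 kips; rupture φR_n = 0.75×0.6×58×0.25×7.625 = 49.8 kips; take 41.2 kips (yield).
Governing: min(48.5, 41.2) = 41.2 kips → base-metal shear.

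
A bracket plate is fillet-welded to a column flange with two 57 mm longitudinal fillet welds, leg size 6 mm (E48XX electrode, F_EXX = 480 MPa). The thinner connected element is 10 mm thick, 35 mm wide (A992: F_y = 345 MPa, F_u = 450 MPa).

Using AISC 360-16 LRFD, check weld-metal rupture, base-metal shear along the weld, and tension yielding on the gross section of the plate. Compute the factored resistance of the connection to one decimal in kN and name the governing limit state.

104.5 kN (weld metal governs)

Weld metal: throat = 0.707×6 = 4.242 mm, L = 2×57 = 114 mm. φR_n = 0.75 × 0.6 × 480 × 4.242 × 114 = 104.5 kN.
Base metal shear (10 mm plate): yield φR_n = 1.0×0.6×345×10×114 = 236.0 kN; rupture φR_n = 0.75×0.6×450×10×114 = 230.9 kN; take 230.9 kN (rupture).
Tension yield (gross): A_g = 35×10 = 350 mm². φR_n = 0.90 × 345 × 350 = 108.7 kN.
Governing: min(104.5, 230.9, 108.7) = 104.5 kN → weld metal.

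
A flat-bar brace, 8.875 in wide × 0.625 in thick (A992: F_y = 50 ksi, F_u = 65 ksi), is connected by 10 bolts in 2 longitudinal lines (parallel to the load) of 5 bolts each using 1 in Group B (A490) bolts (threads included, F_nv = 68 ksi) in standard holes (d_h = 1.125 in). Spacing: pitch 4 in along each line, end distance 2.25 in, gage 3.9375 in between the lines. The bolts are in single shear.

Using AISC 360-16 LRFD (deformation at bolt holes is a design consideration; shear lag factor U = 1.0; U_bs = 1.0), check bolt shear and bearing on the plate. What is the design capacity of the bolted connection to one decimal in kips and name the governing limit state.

400.6 kips (bolt shear governs)

Bolt shear: A_b = π(1)²/4 = 0.7854 in². φR_n = 0.75 × 68 × 0.7854 × 10 × 1 = 400.6 kips.
Bearing (0.625 in plate, F_u = 65 ksi): end bolts L_c = 2.25 − 1.125/2 = 1.6875, R_n = min(1.2×1.6875×0.625×65, 2.4×1×0.625×65) = 82.266 kips/bolt; interior L_c = 4 − 1.125 = 2.875, R_n = 97.5 kips/bolt. φR_n = 0.75 × (2×82.266 + 8×97.5) = 708.4 kips.
Governing: min(400.6, 708.4) = 400.6 kips → bolt shear.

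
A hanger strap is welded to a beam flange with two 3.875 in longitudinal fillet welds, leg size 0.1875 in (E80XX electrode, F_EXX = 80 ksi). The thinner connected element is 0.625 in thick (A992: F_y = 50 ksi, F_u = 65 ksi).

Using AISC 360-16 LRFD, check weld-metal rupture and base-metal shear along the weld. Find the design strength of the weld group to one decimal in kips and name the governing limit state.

37.0 kips (weld metal governs)

Weld metal: throat = 0.707×0.1875 = 0.13256 in, L = 2×3.875 = 7.75 in. φR_n = 0.75 × 0.6 × 80 × 0.13256 × 7.75 = 37.0 kips.
Base metal shear (0.625 in plate): yield φR_n = 1.0×0.6×50×0.625×7.75 = 145.3 kips; rupture φR_n = 0.75×0.6×65×0.625×7.75 = 141.7 kips; take 141.7 kips (rupture).
Governing: min(37.0, 141.7) = 37.0 kips → weld metal.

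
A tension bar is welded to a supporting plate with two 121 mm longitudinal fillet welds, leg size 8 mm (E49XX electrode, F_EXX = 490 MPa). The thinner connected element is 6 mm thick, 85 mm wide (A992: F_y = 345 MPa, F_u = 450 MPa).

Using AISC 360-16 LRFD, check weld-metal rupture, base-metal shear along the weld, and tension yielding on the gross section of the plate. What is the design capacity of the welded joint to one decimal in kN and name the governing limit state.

158.4 kN (gross-section yield governs)

Weld metal: throat = 0.707×8 = 5.656 mm, L = 2×121 = 242 mm. φR_n = 0.75 × 0.6 × 490 × 5.656 × 242 = 301.8 kN.
Base metal shear (6 mm plate): yield φR_n = 1.0×0.6×345×6×242 = 300.6 kN; rupture φR_n = 0.75×0.6×450×6×242 = 294.0 kN; take 294.0 kN (rupture).
Tension yield (gross): A_g = 85×6 = 510 mm². φR_n = 0.90 × 345 × 510 = 158.4 kN.
Governing: min(301.8, 294.0, 158.4) = 158.4 kN → gross-section yield.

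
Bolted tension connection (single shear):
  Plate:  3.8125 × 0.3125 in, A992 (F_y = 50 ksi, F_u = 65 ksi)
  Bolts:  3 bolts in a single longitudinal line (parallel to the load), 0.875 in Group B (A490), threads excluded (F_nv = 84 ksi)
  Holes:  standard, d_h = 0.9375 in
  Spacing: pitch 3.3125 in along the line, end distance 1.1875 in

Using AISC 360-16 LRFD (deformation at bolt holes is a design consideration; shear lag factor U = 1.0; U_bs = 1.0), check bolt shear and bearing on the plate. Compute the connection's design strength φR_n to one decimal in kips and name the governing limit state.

Bolt shear: A_b = π(0.875)²/4 = 0.60132 in². φR_n = 0.75 × 84 × 0.60132 × 3 × 1 = 113.6 kips.
Bearing (0.3125 in plate, F_u = 65 ksi): end bolts L_c = 1.1875 − 0.9375/2 = 0.71875, R_n = min(1.2×0.71875×0.3125×65, 2.4×0.875×0.3125×65) = 17.52 kips/bolt; interior L_c = 3.3125 − 0.9375 = 2.375, R_n = 42.656 kips/bolt. φR_n = 0.75 × (1×17.52 + 2×42.656) = 77.1 kips.
Governing: min(113.6, 77.1) = 77.1 kips → bearing.

77.1 kips (bearing governs)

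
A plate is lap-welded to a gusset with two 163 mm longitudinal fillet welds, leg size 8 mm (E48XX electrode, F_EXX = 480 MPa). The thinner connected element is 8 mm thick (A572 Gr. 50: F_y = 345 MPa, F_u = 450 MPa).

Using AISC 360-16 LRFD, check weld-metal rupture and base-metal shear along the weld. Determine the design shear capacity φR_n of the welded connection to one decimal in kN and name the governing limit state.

Weld metal: throat = 0.707×8 = 5.656 mm, L = 2×163 = 326 mm. φR_n = 0.75 × 0.6 × 480 × 5.656 × 326 = 398.3 kN.
Base metal shear (8 mm plate): yield φR_n = 1.0×0.6×345×8×326 = 539.9 kN; rupture φR_n = 0.75×0.6×450×8×326 = 528.1 kN; take 528.1 kN (rupture).
Governing: min(398.3, 528.1) = 398.3 kN → weld metal.

398.3 kN (weld metal governs)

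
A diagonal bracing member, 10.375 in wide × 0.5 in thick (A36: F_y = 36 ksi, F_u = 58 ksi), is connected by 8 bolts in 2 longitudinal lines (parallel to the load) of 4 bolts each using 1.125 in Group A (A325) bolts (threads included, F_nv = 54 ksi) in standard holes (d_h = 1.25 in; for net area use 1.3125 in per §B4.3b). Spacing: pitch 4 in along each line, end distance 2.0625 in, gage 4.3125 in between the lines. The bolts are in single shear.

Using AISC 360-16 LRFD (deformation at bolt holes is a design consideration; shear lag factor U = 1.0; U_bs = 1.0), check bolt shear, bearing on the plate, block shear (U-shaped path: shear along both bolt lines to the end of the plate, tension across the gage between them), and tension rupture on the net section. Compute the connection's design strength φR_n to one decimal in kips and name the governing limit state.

168.6 kips (net-section rupture governs)

Bolt shear: A_b = π(1.125)²/4 = 0.99402 in². φR_n = 0.75 × 54 × 0.99402 × 8 × 1 = 322.1 kips.
Bearing (0.5 in plate, F_u = 58 ksi): end bolts L_c = 2.0625 − 1.25/2 = 1.4375, R_n = min(1.2×1.4375×0.5×58, 2.4×1.125×0.5×58) = 50.025 kips/bolt; interior L_c = 4 − 1.25 = 2.75, R_n = 78.3 kips/bolt. φR_n = 0.75 × (2×50.025 + 6×78.3) = 427.4 kips.
Block shear: shear path 2×[2.0625+3×4] = 2×14.0625 in, A_gv = 14.063, A_nv = 2×(14.0625 − 3.5×1.3125)×0.5 = 9.4688 in²; tension across gage: (4.3125 − 1×1.3125)×0.5 = 1.5 in². R_n = min(0.6×58×9.4688, 0.6×36×14.063) + 1.0×58×1.5 = min(329.51, 303.76) + 87 = 390.76 kips. φR_n = 0.75 × 390.76 = 293.1 kips.
Tension rupture (net): A_n = (10.375 − 2×1.3125)×0.5 = 3.875 in² (U = 1.0, A_e = A_n). φR_n = 0.75 × 58 × 3.875 = 168.6 kips.
Governing: min(322.1, 427.4, 293.1, 168.6) = 168.6 kips → net-section rupture.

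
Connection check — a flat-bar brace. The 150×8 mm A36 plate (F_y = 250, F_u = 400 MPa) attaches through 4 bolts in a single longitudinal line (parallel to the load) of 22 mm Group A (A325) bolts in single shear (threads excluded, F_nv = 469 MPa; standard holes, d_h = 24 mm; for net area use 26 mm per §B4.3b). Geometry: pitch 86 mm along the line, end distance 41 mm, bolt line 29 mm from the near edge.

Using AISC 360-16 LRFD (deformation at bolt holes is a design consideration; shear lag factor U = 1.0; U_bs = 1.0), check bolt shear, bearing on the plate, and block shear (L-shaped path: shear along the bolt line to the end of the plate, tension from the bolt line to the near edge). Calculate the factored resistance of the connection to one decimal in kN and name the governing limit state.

Bolt shear: A_b = π(22)²/4 = 380.13 mm². φR_n = 0.75 × 469 × 380.13 × 4 × 1 = 534.8 kN.
Bearing (8 mm plate, F_u = 400 MPa): end bolts L_c = 41 − 24/2 = 29, R_n = min(1.2×29×8×400, 2.4×22×8×400) = 111.36 kN/bolt; interior L_c = 86 − 24 = 62, R_n = 168.96 kN/bolt. φR_n = 0.75 × (1×111.36 + 3×168.96) = 463.7 kN.
Block shear: shear path 1×[41+3×86] = 1×299 mm, A_gv = 2392, A_nv = 1×(299 − 3.5×26)×8 = 1664 mm²; tension to near edge: (29 − 0.5×26)×8 = 128 mm². R_n = min(0.6×400×1664, 0.6×250×2392) + 1.0×400×128 = min(399.36, 358.8) + 51.2 = 410 kN. φR_n = 0.75 × 410 = 307.5 kN.
Governing: min(534.8, 463.7, 307.5) = 307.5 kN → block shear.

307.5 kN (block shear governs)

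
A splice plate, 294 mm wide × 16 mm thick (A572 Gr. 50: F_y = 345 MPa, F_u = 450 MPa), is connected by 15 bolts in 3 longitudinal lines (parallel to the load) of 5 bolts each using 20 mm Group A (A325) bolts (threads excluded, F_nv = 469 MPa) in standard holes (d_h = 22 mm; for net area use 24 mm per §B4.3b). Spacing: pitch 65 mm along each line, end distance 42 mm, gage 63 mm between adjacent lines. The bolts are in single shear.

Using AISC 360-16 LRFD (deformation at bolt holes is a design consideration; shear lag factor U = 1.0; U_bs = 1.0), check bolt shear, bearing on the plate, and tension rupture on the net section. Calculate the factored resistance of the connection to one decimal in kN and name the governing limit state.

1198.8 kN (net-section rupture governs)

Bolt shear: A_b = π(20)²/4 = 314.16 mm². φR_n = 0.75 × 469 × 314.16 × 15 × 1 = 1657.6 kN.
Bearing (16 mm plate, F_u = 450 MPa): end bolts L_c = 42 − 22/2 = 31, R_n = min(1.2×31×16×450, 2.4×20×16×450) = 267.84 kN/bolt; interior L_c = 65 − 22 = 43, R_n = 345.6 kN/bolt. φR_n = 0.75 × (3×267.84 + 12×345.6) = 3713.0 kN.
Tension rupture (net): A_n = (294 − 3×24)×16 = 3552 mm² (U = 1.0, A_e = A_n). φR_n = 0.75 × 450 × 3552 = 1198.8 kN.
Governing: min(1657.6, 3713.0, 1198.8) = 1198.8 kN → net-section rupture.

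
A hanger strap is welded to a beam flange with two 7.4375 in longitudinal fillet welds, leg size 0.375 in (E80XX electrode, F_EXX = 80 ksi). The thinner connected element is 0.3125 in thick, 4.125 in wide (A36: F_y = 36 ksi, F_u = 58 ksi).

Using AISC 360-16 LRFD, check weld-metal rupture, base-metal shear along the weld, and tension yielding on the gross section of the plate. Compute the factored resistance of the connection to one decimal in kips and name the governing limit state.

Weld metal: throat = 0.707×0.375 = 0.26513 in, L = 2×7.4375 = 14.875 in. φR_n = 0.75 × 0.6 × 80 × 0.26513 × 14.875 = 142.0 kips.
Base metal shear (0.3125 in plate): yield φR_n = 1.0×0.6×36×0.3125×14.875 = 100.4 kips; rupture φR_n = 0.75×0.6×58×0.3125×14.875 = 121.3 kips; take 100.4 kips (yield).
Tension yield (gross): A_g = 4.125×0.3125 = 1.2891 in². φR_n = 0.90 × 36 × 1.2891 = 41.8 kips.
Governing: min(142.0, 100.4, 41.8) = 41.8 kips → gross-section yield.

41.8 kips (gross-section yield governs)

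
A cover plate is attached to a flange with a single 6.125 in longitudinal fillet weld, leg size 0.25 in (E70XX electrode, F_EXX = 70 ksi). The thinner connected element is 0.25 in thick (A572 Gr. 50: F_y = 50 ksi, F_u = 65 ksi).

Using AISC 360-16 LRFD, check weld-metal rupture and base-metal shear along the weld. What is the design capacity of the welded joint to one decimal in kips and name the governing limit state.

Weld metal: throat = 0.707×0.25 = 0.17675 in, L = 6.125 in. φR_n = 0.75 × 0.6 × 70 × 0.17675 × 6.125 = 34.1 kips.
Base metal shear (0.25 in plate): yield φR_n = 1.0×0.6×50×0.25×6.125 = 45.9 kips; rupture φR_n = 0.75×0.6×65×0.25×6.125 = 44.8 kips; take 44.8 kips (rupture).
Governing: min(34.1, 44.8) = 34.1 kips → weld metal.

34.1 kips (weld metal governs)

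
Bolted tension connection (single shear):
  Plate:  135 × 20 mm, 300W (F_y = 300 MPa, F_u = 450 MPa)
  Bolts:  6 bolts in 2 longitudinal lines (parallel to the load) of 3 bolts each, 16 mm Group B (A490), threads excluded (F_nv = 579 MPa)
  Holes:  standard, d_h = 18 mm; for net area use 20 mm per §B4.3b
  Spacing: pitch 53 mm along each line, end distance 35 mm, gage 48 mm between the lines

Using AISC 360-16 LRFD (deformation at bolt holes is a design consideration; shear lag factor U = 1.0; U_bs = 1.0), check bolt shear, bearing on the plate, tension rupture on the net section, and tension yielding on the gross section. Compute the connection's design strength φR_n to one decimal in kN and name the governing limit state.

Bolt shear: A_b = π(16)²/4 = 201.06 mm². φR_n = 0.75 × 579 × 201.06 × 6 × 1 = 523.9 kN.
Bearing (20 mm plate, F_u = 450 MPa): end bolts L_c = 35 − 18/2 = 26, R_n = min(1.2×26×20×450, 2.4×16×20×450) = 280.8 kN/bolt; interior L_c = 53 − 18 = 35, R_n = 345.6 kN/bolt. φR_n = 0.75 × (2×280.8 + 4×345.6) = 1458.0 kN.
Tension rupture (net): A_n = (135 − 2×20)×20 = 1900 mm² (U = 1.0, A_e = A_n). φR_n = 0.75 × 450 × 1900 = 641.3 kN.
Tension yield (gross): A_g = 135×20 = 2700 mm². φR_n = 0.90 × 300 × 2700 = 729.0 kN.
Governing: min(523.9, 1458.0, 641.3, 729.0) = 523.9 kN → bolt shear.

523.9 kN (bolt shear governs)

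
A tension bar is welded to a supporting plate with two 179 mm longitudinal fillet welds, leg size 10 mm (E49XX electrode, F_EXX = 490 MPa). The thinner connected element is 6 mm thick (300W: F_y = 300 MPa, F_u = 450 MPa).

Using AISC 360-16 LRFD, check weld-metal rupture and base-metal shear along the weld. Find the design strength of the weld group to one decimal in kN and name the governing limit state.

386.6 kN (base-metal shear governs)

Weld metal: throat = 0.707×10 = 7.07 mm, L = 2×179 = 358 mm. φR_n = 0.75 × 0.6 × 490 × 7.07 × 358 = 558.1 kN.
Base metal shear (6 mm plate): yield φR_n = 1.0×0.6×300×6×358 = 386.6 kN; rupture φR_n = 0.75×0.6×450×6×358 = 435.0 kN; take 386.6 kN (yield).
Governing: min(558.1, 386.6) = 386.6 kN → base-metal shear.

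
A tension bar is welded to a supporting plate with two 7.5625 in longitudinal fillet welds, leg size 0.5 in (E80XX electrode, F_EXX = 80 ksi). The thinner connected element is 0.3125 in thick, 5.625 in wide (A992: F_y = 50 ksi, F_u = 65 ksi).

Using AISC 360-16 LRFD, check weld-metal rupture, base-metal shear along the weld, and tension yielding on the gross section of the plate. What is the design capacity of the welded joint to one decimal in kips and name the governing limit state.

Weld metal: throat = 0.707×0.5 = 0.3535 in, L = 2×7.5625 = 15.125 in. φR_n = 0.75 × 0.6 × 80 × 0.3535 × 15.125 = 192.5 kips.
Base metal shear (0.3125 in plate): yield φR_n = 1.0×0.6×50×0.3125×15.125 = 141.8 kips; rupture φR_n = 0.75×0.6×65×0.3125×15.125 = 138.3 kips; take 138.3 kips (rupture).
Tension yield (gross): A_g = 5.625×0.3125 = 1.7578 in². φR_n = 0.90 × 50 × 1.7578 = 79.1 kips.
Governing: min(192.5, 138.3, 79.1) = 79.1 kips → gross-section yield.

79.1 kips (gross-section yield governs)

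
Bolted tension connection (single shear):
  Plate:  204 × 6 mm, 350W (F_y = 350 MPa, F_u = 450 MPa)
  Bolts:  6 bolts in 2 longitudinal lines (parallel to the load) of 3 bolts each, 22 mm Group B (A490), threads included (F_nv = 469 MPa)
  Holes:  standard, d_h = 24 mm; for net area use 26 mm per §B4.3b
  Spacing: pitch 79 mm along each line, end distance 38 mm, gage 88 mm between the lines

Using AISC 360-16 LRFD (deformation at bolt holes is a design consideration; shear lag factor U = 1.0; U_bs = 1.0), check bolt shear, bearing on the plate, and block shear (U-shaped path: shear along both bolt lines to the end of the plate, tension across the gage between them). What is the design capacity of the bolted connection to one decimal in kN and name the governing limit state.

443.9 kN (block shear governs)

Bolt shear: A_b = π(22)²/4 = 380.13 mm². φR_n = 0.75 × 469 × 380.13 × 6 × 1 = 802.3 kN.
Bearing (6 mm plate, F_u = 450 MPa): end bolts L_c = 38 − 24/2 = 26, R_n = min(1.2×26×6×450, 2.4×22×6×450) = 84.24 kN/bolt; interior L_c = 79 − 24 = 55, R_n = 142.56 kN/bolt. φR_n = 0.75 × (2×84.24 + 4×142.56) = 554.0 kN.
Block shear: shear path 2×[38+2×79] = 2×196 mm, A_gv = 2352, A_nv = 2×(196 − 2.5×26)×6 = 1572 mm²; tension across gage: (88 − 1×26)×6 = 372 mm². R_n = min(0.6×450×1572, 0.6×350×2352) + 1.0×450×372 = min(424.44, 493.92) + 167.4 = 591.84 kN. φR_n = 0.75 × 591.84 = 443.9 kN.
Governing: min(802.3, 554.0, 443.9) = 443.9 kN → block shear.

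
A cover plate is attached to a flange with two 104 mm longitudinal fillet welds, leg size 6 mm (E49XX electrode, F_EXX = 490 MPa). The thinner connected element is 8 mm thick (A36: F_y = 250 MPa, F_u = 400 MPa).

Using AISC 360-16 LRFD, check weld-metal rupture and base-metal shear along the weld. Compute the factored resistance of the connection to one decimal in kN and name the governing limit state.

194.6 kN (weld metal governs)

Weld metal: throat = 0.707×6 = 4.242 mm, L = 2×104 = 208 mm. φR_n = 0.75 × 0.6 × 490 × 4.242 × 208 = 194.6 kN.
Base metal shear (8 mm plate): yield φR_n = 1.0×0.6×250×8×208 = 249.6 kN; rupture φR_n = 0.75×0.6×400×8×208 = 299.5 kN; take 249.6 kN (yield).
Governing: min(194.6, 249.6) = 194.6 kN → weld metal.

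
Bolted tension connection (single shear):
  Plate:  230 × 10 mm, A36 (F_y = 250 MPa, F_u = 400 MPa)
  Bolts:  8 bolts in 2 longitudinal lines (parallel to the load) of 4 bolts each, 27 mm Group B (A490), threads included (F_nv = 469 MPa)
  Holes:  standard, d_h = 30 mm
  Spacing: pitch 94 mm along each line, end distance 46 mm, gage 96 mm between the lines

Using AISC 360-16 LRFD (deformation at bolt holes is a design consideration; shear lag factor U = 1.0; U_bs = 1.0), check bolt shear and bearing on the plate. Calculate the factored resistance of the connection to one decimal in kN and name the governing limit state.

1389.6 kN (bearing governs)

Bolt shear: A_b = π(27)²/4 = 572.56 mm². φR_n = 0.75 × 469 × 572.56 × 8 × 1 = 1611.2 kN.
Bearing (10 mm plate, F_u = 400 MPa): end bolts L_c = 46 − 30/2 = 31, R_n = min(1.2×31×10×400, 2.4×27×10×400) = 148.8 kN/bolt; interior L_c = 94 − 30 = 64, R_n = 259.2 kN/bolt. φR_n = 0.75 × (2×148.8 + 6×259.2) = 1389.6 kN.
Governing: min(1611.2, 1389.6) = 1389.6 kN → bearing.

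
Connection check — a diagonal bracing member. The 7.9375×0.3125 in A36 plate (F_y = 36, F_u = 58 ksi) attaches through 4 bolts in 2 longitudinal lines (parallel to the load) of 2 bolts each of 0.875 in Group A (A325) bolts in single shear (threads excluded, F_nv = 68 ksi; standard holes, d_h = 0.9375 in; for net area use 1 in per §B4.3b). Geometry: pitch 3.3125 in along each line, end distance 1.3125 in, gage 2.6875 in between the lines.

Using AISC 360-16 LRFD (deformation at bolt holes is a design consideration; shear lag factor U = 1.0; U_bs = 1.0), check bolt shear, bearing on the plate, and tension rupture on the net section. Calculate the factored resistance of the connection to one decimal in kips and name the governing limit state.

Bolt shear: A_b = π(0.875)²/4 = 0.60132 in². φR_n = 0.75 × 68 × 0.60132 × 4 × 1 = 122.7 kips.
Bearing (0.3125 in plate, F_u = 58 ksi): end bolts L_c = 1.3125 − 0.9375/2 = 0.84375, R_n = min(1.2×0.84375×0.3125×58, 2.4×0.875×0.3125×58) = 18.352 kips/bolt; interior L_c = 3.3125 − 0.9375 = 2.375, R_n = 38.063 kips/bolt. φR_n = 0.75 × (2×18.352 + 2×38.063) = 84.6 kips.
Tension rupture (net): A_n = (7.9375 − 2×1)×0.3125 = 1.8555 in² (U = 1.0, A_e = A_n). φR_n = 0.75 × 58 × 1.8555 = 80.7 kips.
Governing: min(122.7, 84.6, 80.7) = 80.7 kips → net-section rupture.

80.7 kips (net-section rupture governs)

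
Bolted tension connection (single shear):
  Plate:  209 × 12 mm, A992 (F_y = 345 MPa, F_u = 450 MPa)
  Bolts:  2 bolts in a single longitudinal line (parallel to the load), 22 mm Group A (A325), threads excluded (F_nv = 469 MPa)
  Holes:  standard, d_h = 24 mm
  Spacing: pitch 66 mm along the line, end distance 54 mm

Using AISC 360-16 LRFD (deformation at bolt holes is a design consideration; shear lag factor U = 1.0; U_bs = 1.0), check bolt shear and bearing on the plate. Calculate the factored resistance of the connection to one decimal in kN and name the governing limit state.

267.4 kN (bolt shear governs)

Bolt shear: A_b = π(22)²/4 = 380.13 mm². φR_n = 0.75 × 469 × 380.13 × 2 × 1 = 267.4 kN.
Bearing (12 mm plate, F_u = 450 MPa): end bolts L_c = 54 − 24/2 = 42, R_n = min(1.2×42×12×450, 2.4×22×12×450) = 272.16 kN/bolt; interior L_c = 66 − 24 = 42, R_n = 272.16 kN/bolt. φR_n = 0.75 × (1×272.16 + 1×272.16) = 408.2 kN.
Governing: min(267.4, 408.2) = 267.4 kN → bolt shear.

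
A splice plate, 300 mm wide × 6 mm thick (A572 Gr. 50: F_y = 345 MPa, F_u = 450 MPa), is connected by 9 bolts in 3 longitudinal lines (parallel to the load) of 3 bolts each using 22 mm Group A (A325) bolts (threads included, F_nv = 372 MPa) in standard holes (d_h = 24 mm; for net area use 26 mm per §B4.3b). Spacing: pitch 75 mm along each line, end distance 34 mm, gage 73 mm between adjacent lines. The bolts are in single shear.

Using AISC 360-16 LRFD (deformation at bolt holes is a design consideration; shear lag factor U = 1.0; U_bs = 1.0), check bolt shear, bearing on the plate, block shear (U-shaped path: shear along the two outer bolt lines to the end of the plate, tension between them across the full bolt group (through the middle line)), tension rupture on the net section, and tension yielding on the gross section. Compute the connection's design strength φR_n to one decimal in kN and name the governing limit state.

Bolt shear: A_b = π(22)²/4 = 380.13 mm². φR_n = 0.75 × 372 × 380.13 × 9 × 1 = 954.5 kN.
Bearing (6 mm plate, F_u = 450 MPa): end bolts L_c = 34 − 24/2 = 22, R_n = min(1.2×22×6×450, 2.4×22×6×450) = 71.28 kN/bolt; interior L_c = 75 − 24 = 51, R_n = 142.56 kN/bolt. φR_n = 0.75 × (3×71.28 + 6×142.56) = 801.9 kN.
Block shear: shear path 2×[34+2×75] = 2×184 mm, A_gv = 2208, A_nv = 2×(184 − 2.5×26)×6 = 1428 mm²; tension across gage: (146 − 2×26)×6 = 564 mm². R_n = min(0.6×450×1428, 0.6×345×2208) + 1.0×450×564 = min(385.56, 457.06) + 253.8 = 639.36 kN. φR_n = 0.75 × 639.36 = 479.5 kN.
Tension rupture (net): A_n = (300 − 3×26)×6 = 1332 mm² (U = 1.0, A_e = A_n). φR_n = 0.75 × 450 × 1332 = 449.6 kN.
Tension yield (gross): A_g = 300×6 = 1800 mm². φR_n = 0.90 × 345 × 1800 = 558.9 kN.
Governing: min(954.5, 801.9, 479.5, 449.6, 558.9) = 449.6 kN → net-section rupture.

449.6 kN (net-section rupture governs)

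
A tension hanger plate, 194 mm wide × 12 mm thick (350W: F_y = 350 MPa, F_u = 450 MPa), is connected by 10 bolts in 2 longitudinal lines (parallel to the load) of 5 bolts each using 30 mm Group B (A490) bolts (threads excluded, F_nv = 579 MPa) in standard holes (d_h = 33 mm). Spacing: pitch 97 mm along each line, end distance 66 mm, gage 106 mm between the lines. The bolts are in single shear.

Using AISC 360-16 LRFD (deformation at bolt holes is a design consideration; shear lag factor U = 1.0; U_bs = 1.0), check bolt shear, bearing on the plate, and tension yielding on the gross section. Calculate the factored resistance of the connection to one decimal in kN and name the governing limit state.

733.3 kN (gross-section yield governs)

Bolt shear: A_b = π(30)²/4 = 706.86 mm². φR_n = 0.75 × 579 × 706.86 × 10 × 1 = 3069.5 kN.
Bearing (12 mm plate, F_u = 450 MPa): end bolts L_c = 66 − 33/2 = 49.5, R_n = min(1.2×49.5×12×450, 2.4×30×12×450) = 320.76 kN/bolt; interior L_c = 97 − 33 = 64, R_n = 388.8 kN/bolt. φR_n = 0.75 × (2×320.76 + 8×388.8) = 2813.9 kN.
Tension yield (gross): A_g = 194×12 = 2328 mm². φR_n = 0.90 × 350 × 2328 = 733.3 kN.
Governing: min(3069.5, 2813.9, 733.3) = 733.3 kN → gross-section yield.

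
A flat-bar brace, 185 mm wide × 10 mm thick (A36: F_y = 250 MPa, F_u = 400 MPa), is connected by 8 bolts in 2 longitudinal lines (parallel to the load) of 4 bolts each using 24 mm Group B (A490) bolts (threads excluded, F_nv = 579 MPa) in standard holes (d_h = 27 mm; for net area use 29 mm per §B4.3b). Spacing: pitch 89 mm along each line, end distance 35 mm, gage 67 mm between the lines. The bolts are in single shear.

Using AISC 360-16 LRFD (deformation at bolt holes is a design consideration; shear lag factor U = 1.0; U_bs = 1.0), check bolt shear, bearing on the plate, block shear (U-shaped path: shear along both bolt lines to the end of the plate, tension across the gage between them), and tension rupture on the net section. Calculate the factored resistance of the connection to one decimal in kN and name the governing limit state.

381.0 kN (net-section rupture governs)

Bolt shear: A_b = π(24)²/4 = 452.39 mm². φR_n = 0.75 × 579 × 452.39 × 8 × 1 = 1571.6 kN.
Bearing (10 mm plate, F_u = 400 MPa): end bolts L_c = 35 − 27/2 = 21.5, R_n = min(1.2×21.5×10×400, 2.4×24×10×400) = 103.2 kN/bolt; interior L_c = 89 − 27 = 62, R_n = 230.4 kN/bolt. φR_n = 0.75 × (2×103.2 + 6×230.4) = 1191.6 kN.
Block shear: shear path 2×[35+3×89] = 2×302 mm, A_gv = 6040, A_nv = 2×(302 − 3.5×29)×10 = 4010 mm²; tension across gage: (67 − 1×29)×10 = 380 mm². R_n = min(0.6×400×4010, 0.6×250×6040) + 1.0×400×380 = min(962.4, 906) + 152 = 1058 kN. φR_n = 0.75 × 1058 = 793.5 kN.
Tension rupture (net): A_n = (185 − 2×29)×10 = 1270 mm² (U = 1.0, A_e = A_n). φR_n = 0.75 × 400 × 1270 = 381.0 kN.
Governing: min(1571.6, 1191.6, 793.5, 381.0) = 381.0 kN → net-section rupture.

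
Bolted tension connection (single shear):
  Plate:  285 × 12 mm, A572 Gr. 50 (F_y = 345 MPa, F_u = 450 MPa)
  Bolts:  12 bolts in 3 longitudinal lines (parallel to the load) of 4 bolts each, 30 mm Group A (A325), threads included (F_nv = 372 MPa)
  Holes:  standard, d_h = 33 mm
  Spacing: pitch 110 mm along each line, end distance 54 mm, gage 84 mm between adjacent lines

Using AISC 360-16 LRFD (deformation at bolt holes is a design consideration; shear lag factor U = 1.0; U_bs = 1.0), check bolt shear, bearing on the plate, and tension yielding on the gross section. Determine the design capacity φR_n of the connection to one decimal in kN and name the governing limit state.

Bolt shear: A_b = π(30)²/4 = 706.86 mm². φR_n = 0.75 × 372 × 706.86 × 12 × 1 = 2366.6 kN.
Bearing (12 mm plate, F_u = 450 MPa): end bolts L_c = 54 − 33/2 = 37.5, R_n = min(1.2×37.5×12×450, 2.4×30×12×450) = 243 kN/bolt; interior L_c = 110 − 33 = 77, R_n = 388.8 kN/bolt. φR_n = 0.75 × (3×243 + 9×388.8) = 3171.2 kN.
Tension yield (gross): A_g = 285×12 = 3420 mm². φR_n = 0.90 × 345 × 3420 = 1061.9 kN.
Governing: min(2366.6, 3171.2, 1061.9) = 1061.9 kN → gross-section yield.

1061.9 kN (gross-section yield governs)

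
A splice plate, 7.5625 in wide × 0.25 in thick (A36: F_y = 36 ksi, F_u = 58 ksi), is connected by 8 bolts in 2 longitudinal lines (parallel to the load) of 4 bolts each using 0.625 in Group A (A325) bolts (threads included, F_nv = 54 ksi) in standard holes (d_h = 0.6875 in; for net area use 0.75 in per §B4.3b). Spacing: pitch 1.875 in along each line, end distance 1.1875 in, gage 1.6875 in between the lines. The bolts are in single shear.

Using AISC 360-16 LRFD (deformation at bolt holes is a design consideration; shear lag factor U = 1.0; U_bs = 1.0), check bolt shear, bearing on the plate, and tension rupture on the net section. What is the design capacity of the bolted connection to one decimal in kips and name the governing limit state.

Bolt shear: A_b = π(0.625)²/4 = 0.3068 in². φR_n = 0.75 × 54 × 0.3068 × 8 × 1 = 99.4 kips.
Bearing (0.25 in plate, F_u = 58 ksi): end bolts L_c = 1.1875 − 0.6875/2 = 0.84375, R_n = min(1.2×0.84375×0.25×58, 2.4×0.625×0.25×58) = 14.681 kips/bolt; interior L_c = 1.875 − 0.6875 = 1.1875, R_n = 20.663 kips/bolt. φR_n = 0.75 × (2×14.681 + 6×20.663) = 115.0 kips.
Tension rupture (net): A_n = (7.5625 − 2×0.75)×0.25 = 1.5156 in² (U = 1.0, A_e = A_n). φR_n = 0.75 × 58 × 1.5156 = 65.9 kips.
Governing: min(99.4, 115.0, 65.9) = 65.9 kips → net-section rupture.

65.9 kips (net-section rupture governs)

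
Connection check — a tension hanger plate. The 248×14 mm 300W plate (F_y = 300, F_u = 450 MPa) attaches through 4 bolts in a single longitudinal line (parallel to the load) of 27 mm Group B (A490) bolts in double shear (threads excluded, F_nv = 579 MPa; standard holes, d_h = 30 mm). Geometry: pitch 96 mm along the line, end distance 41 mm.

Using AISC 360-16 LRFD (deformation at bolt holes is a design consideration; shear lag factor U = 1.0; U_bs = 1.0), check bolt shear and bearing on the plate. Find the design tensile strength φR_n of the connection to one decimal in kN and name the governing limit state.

Bolt shear: A_b = π(27)²/4 = 572.56 mm². φR_n = 0.75 × 579 × 572.56 × 4 × 2 = 1989.1 kN.
Bearing (14 mm plate, F_u = 450 MPa): end bolts L_c = 41 − 30/2 = 26, R_n = min(1.2×26×14×450, 2.4×27×14×450) = 196.56 kN/bolt; interior L_c = 96 − 30 = 66, R_n = 408.24 kN/bolt. φR_n = 0.75 × (1×196.56 + 3×408.24) = 1066.0 kN.
Governing: min(1989.1, 1066.0) = 1066.0 kN → bearing.

1066.0 kN (bearing governs)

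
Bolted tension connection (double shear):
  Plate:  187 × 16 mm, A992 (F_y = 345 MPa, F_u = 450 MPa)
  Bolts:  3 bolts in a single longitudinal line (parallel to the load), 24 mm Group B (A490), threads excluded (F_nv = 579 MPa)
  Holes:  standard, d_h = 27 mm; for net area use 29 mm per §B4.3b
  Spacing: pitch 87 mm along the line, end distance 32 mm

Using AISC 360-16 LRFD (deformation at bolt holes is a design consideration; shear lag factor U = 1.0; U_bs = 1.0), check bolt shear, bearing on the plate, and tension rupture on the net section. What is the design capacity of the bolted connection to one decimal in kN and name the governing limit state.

Bolt shear: A_b = π(24)²/4 = 452.39 mm². φR_n = 0.75 × 579 × 452.39 × 3 × 2 = 1178.7 kN.
Bearing (16 mm plate, F_u = 450 MPa): end bolts L_c = 32 − 27/2 = 18.5, R_n = min(1.2×18.5×16×450, 2.4×24×16×450) = 159.84 kN/bolt; interior L_c = 87 − 27 = 60, R_n = 414.72 kN/bolt. φR_n = 0.75 × (1×159.84 + 2×414.72) = 742.0 kN.
Tension rupture (net): A_n = (187 − 1×29)×16 = 2528 mm² (U = 1.0, A_e = A_n). φR_n = 0.75 × 450 × 2528 = 853.2 kN.
Governing: min(1178.7, 742.0, 853.2) = 742.0 kN → bearing.

742.0 kN (bearing governs)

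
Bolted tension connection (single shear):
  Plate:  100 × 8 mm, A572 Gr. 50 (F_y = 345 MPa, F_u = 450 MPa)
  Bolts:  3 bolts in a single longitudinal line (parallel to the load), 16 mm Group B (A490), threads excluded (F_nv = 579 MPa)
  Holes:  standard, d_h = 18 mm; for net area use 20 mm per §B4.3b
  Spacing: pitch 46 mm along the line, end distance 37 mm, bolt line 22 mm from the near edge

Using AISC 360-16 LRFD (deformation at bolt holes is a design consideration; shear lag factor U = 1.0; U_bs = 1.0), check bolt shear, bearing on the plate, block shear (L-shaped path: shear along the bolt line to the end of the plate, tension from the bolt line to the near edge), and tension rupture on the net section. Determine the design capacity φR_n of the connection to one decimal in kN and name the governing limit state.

Bolt shear: A_b = π(16)²/4 = 201.06 mm². φR_n = 0.75 × 579 × 201.06 × 3 × 1 = 261.9 kN.
Bearing (8 mm plate, F_u = 450 MPa): end bolts L_c = 37 − 18/2 = 28, R_n = min(1.2×28×8×450, 2.4×16×8×450) = 120.96 kN/bolt; interior L_c = 46 − 18 = 28, R_n = 120.96 kN/bolt. φR_n = 0.75 × (1×120.96 + 2×120.96) = 272.2 kN.
Block shear: shear path 1×[37+2×46] = 1×129 mm, A_gv = 1032, A_nv = 1×(129 − 2.5×20)×8 = 632 mm²; tension to near edge: (22 − 0.5×20)×8 = 96 mm². R_n = min(0.6×450×632, 0.6×345×1032) + 1.0×450×96 = min(170.64, 213.62) + 43.2 = 213.84 kN. φR_n = 0.75 × 213.84 = 160.4 kN.
Tension rupture (net): A_n = (100 − 1×20)×8 = 640 mm² (U = 1.0, A_e = A_n). φR_n = 0.75 × 450 × 640 = 216.0 kN.
Governing: min(261.9, 272.2, 160.4, 216.0) = 160.4 kN → block shear.

160.4 kN (block shear governs)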